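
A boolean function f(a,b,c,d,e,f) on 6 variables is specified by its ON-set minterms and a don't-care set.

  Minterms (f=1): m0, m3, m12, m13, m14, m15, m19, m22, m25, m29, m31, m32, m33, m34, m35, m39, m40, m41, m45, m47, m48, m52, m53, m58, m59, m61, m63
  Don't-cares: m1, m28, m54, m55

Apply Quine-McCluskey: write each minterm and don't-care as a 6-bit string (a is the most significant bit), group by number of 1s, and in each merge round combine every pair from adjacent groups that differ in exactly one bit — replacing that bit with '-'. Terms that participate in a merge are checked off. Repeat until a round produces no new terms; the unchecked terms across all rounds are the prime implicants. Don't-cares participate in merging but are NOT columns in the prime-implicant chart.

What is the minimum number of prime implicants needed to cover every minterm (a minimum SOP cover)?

Round 0: 000000✓ 000001✓ 000011✓ 001100✓ 001101✓ 001110✓ 001111✓ 010011✓ 010110✓ 011001✓ 011100✓ 011101✓ 011111✓ 100000✓ 100001✓ 100010✓ 100011✓ 100111✓ 101000✓ 101001✓ 101101✓ 101111✓ 110000✓ 110100✓ 110101✓ 110110✓ 110111✓ 111010✓ 111011✓ 111101✓ 111111✓
Round 1: -00000✓ -00001✓ -00011✓ -01101✓ -01111✓ -10110 -11101✓ -11111✓ 0-0011 0-1100✓ 0-1101✓ 0-1111✓ 0000-1✓ 00000-✓ 0011-0✓ 0011-1✓ 00110-✓ 00111-✓ 011-01 0111-1✓ 01110-✓ 1-0000 1-0111✓ 1-1101✓ 1-1111✓ 10-000✓ 10-001✓ 10-111✓ 100-11 1000-0✓ 1000-1✓ 10000-✓ 10001-✓ 101-01 10100-✓ 1011-1✓ 11-101✓ 11-111✓ 110-00 1101-0✓ 1101-1✓ 11010-✓ 11011-✓ 111-11 11101- 1111-1✓
Round 2: --1101✓ --1111✓ -000-1 -0000- -011-1✓ -111-1✓ 0-11-1✓ 0-110- 0011-- 1--111 1-11-1✓ 10-00- 1000-- 11-1-1 1101--
Round 3: --11-1
PIs = {--11-1, -000-1, -0000-, -10110, 0-0011, 0-110-, 0011--, 011-01, 1--111, 1-0000, 10-00-, 100-11, 1000--, 101-01, 11-1-1, 110-00, 1101--, 111-11, 11101-}
Coverage chart:
  m0: -0000- ←essential
  m3: -000-1,0-0011
  m12: 0-110-,0011--
  m13: --11-1,0-110-,0011--
  m14: 0011-- ←essential
  m15: --11-1,0011--
  m19: 0-0011 ←essential
  m22: -10110 ←essential
  m25: 011-01 ←essential
  m29: --11-1,0-110-,011-01
  m31: --11-1 ←essential
  m32: -0000-,1-0000,10-00-,1000--
  m33: -000-1,-0000-,10-00-,1000--
  m34: 1000-- ←essential
  m35: -000-1,100-11,1000--
  m39: 1--111,100-11
  m40: 10-00- ←essential
  m41: 10-00-,101-01
  m45: --11-1,101-01
  m47: --11-1,1--111
  m48: 1-0000,110-00
  m52: 110-00,1101--
  m53: 11-1-1,1101--
  m58: 11101- ←essential
  m59: 111-11,11101-
  m61: --11-1,11-1-1
  m63: --11-1,1--111,11-1-1,111-11
Essential: --11-1, -0000-, -10110, 0-0011, 0011--, 011-01, 10-00-, 1000--, 11101-
Petrick residual → 1--111, 1-0000, 1101--
Min cover (12 terms): cdf + b'c'd'e' + bc'def' + a'c'd'ef + a'b'cd + a'bce'f + adef + ac'd'e'f' + ab'd'e' + ab'c'd' + abc'd + abcd'e

12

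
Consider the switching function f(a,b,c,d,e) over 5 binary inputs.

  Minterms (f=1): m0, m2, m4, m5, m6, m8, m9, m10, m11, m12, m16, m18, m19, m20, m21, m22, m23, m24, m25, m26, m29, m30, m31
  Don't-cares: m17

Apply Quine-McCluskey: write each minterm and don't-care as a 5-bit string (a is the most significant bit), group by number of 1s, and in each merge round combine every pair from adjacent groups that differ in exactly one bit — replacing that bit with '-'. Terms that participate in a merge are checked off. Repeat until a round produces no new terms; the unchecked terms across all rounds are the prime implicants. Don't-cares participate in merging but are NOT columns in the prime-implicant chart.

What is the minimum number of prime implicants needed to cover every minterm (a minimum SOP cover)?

8

size-2^0 implicants → 00000(✓)  00010(✓)  00100(✓)  00101(✓)  00110(✓)  01000(✓)  01001(✓)  01010(✓)  01011(✓)  01100(✓)  10000(✓)  10001(✓)  10010(✓)  10011(✓)  10100(✓)  10101(✓)  10110(✓)  10111(✓)  11000(✓)  11001(✓)  11010(✓)  11101(✓)  11110(✓)  11111(✓)
size-2^1 implicants → -0000(✓)  -0010(✓)  -0100(✓)  -0101(✓)  -0110(✓)  -1000(✓)  -1001(✓)  -1010(✓)  0-000(✓)  0-010(✓)  0-100(✓)  00-00(✓)  00-10(✓)  000-0(✓)  001-0(✓)  0010-(✓)  01-00(✓)  010-0(✓)  010-1(✓)  0100-(✓)  0101-(✓)  1-000(✓)  1-001(✓)  1-010(✓)  1-101(✓)  1-110(✓)  1-111(✓)  10-00(✓)  10-01(✓)  10-10(✓)  10-11(✓)  100-0(✓)  100-1(✓)  1000-(✓)  1001-(✓)  101-0(✓)  101-1(✓)  1010-(✓)  1011-(✓)  11-01(✓)  11-10(✓)  110-0(✓)  1100-(✓)  111-1(✓)  1111-(✓)
size-2^2 implicants → --000(✓)  --010(✓)  -0-00(✓)  -0-10(✓)  -00-0(✓)  -01-0(✓)  -010-  -10-0(✓)  -100-  0--00  0-0-0(✓)  00--0(✓)  010--  1--01  1--10  1-0-0(✓)  1-00-  1-1-1  1-11-  10--0(✓)  10--1(✓)  10-0-(✓)  10-1-(✓)  100--(✓)  101--(✓)
size-2^3 implicants → --0-0  -0--0  10---
Unchecked terms (primes): --0-0, -0--0, -010-, -100-, 0--00, 010--, 1--01, 1--10, 1-00-, 1-1-1, 1-11-, 10---
Minterm coverage:
  m0 ⊆ --0-0,-0--0,0--00
  m2 ⊆ --0-0,-0--0
  m4 ⊆ -0--0,-010-,0--00
  m5 ⊆ -010- [E]
  m6 ⊆ -0--0 [E]
  m8 ⊆ --0-0,-100-,0--00,010--
  m9 ⊆ -100-,010--
  m10 ⊆ --0-0,010--
  m11 ⊆ 010-- [E]
  m12 ⊆ 0--00 [E]
  m16 ⊆ --0-0,-0--0,1-00-,10---
  m18 ⊆ --0-0,-0--0,1--10,10---
  m19 ⊆ 10--- [E]
  m20 ⊆ -0--0,-010-,10---
  m21 ⊆ -010-,1--01,1-1-1,10---
  m22 ⊆ -0--0,1--10,1-11-,10---
  m23 ⊆ 1-1-1,1-11-,10---
  m24 ⊆ --0-0,-100-,1-00-
  m25 ⊆ -100-,1--01,1-00-
  m26 ⊆ --0-0,1--10
  m29 ⊆ 1--01,1-1-1
  m30 ⊆ 1--10,1-11-
  m31 ⊆ 1-1-1,1-11-
E = {-0--0, -010-, 0--00, 010--, 10---}
Petrick residual → --0-0, 1--01, 1-11-
Cover = c'e' + b'e' + b'cd' + a'd'e' + a'bc' + ad'e + acd + ab'  |cover|=8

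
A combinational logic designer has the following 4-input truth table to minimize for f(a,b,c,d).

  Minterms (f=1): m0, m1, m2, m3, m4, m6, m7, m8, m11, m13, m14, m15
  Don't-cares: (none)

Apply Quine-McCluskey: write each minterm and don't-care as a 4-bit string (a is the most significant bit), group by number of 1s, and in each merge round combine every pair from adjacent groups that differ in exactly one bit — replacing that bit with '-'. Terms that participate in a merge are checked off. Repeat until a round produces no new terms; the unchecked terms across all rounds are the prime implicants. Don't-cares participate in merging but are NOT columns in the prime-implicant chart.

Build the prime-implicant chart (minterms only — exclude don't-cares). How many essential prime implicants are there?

[col 0] 0000*, 0001*, 0010*, 0011*, 0100*, 0110*, 0111*, 1000*, 1011*, 1101*, 1110*, 1111*
[col 1] -000, -011*, -110*, -111*, 0-00*, 0-10*, 0-11*, 00-0*, 00-1*, 000-*, 001-*, 01-0*, 011-*, 1-11*, 11-1, 111-*
[col 2] --11, -11-, 0--0, 0-1-, 00--
Prime implicants: --11, -000, -11-, 0--0, 0-1-, 00--, 11-1
PI chart (minterm → PIs covering it):
  0 | -000,0--0,00--
  1 | 00--  (sole → essential)
  2 | 0--0,0-1-,00--
  3 | --11,0-1-,00--
  4 | 0--0  (sole → essential)
  6 | -11-,0--0,0-1-
  7 | --11,-11-,0-1-
  8 | -000  (sole → essential)
  11 | --11  (sole → essential)
  13 | 11-1  (sole → essential)
  14 | -11-  (sole → essential)
  15 | --11,-11-,11-1
Essential prime implicants: --11, -000, -11-, 0--0, 00--, 11-1

6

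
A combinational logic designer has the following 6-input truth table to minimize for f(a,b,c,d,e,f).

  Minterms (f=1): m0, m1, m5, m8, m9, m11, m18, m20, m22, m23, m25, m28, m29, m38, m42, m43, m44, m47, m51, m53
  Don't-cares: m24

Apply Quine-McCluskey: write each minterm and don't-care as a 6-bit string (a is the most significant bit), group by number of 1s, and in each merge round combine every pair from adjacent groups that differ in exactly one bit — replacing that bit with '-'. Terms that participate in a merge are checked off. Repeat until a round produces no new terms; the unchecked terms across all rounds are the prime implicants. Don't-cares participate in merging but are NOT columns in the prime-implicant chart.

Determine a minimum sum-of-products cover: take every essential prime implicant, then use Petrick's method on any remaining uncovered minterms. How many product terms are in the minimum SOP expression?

13

size-2^0 implicants → 000000(✓)  000001(✓)  000101(✓)  001000(✓)  001001(✓)  001011(✓)  010010(✓)  010100(✓)  010110(✓)  010111(✓)  011000(✓)  011001(✓)  011100(✓)  011101(✓)  100110  101010(✓)  101011(✓)  101100  101111(✓)  110011  110101
size-2^1 implicants → -01011  0-1000(✓)  0-1001(✓)  00-000(✓)  00-001(✓)  000-01  00000-(✓)  0010-1  00100-(✓)  01-100  010-10  0101-0  01011-  011-00(✓)  011-01(✓)  01100-(✓)  01110-(✓)  101-11  10101-
size-2^2 implicants → 0-100-  00-00-  011-0-
Unchecked terms (primes): -01011, 0-100-, 00-00-, 000-01, 0010-1, 01-100, 010-10, 0101-0, 01011-, 011-0-, 100110, 101-11, 10101-, 101100, 110011, 110101
Minterm coverage:
  m0 ⊆ 00-00- [E]
  m1 ⊆ 00-00-,000-01
  m5 ⊆ 000-01 [E]
  m8 ⊆ 0-100-,00-00-
  m9 ⊆ 0-100-,00-00-,0010-1
  m11 ⊆ -01011,0010-1
  m18 ⊆ 010-10 [E]
  m20 ⊆ 01-100,0101-0
  m22 ⊆ 010-10,0101-0,01011-
  m23 ⊆ 01011- [E]
  m25 ⊆ 0-100-,011-0-
  m28 ⊆ 01-100,011-0-
  m29 ⊆ 011-0- [E]
  m38 ⊆ 100110 [E]
  m42 ⊆ 10101- [E]
  m43 ⊆ -01011,101-11,10101-
  m44 ⊆ 101100 [E]
  m47 ⊆ 101-11 [E]
  m51 ⊆ 110011 [E]
  m53 ⊆ 110101 [E]
E = {00-00-, 000-01, 010-10, 01011-, 011-0-, 100110, 101-11, 10101-, 101100, 110011, 110101}
Petrick residual → -01011, 01-100
Cover = b'cd'ef + a'b'd'e' + a'b'c'e'f + a'bde'f' + a'bc'ef' + a'bc'de + a'bce' + ab'c'def' + ab'cef + ab'cd'e + ab'cde'f' + abc'd'ef + abc'de'f  |cover|=13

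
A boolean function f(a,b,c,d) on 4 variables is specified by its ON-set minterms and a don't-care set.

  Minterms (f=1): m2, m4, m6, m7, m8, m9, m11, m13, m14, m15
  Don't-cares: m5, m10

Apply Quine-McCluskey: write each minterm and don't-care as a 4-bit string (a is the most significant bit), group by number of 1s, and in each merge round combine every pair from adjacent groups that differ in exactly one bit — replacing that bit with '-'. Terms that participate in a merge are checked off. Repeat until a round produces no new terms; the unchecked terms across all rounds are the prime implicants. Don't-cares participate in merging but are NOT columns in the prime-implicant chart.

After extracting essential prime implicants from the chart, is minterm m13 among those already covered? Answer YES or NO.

size-2^0 implicants → 0010(✓)  0100(✓)  0101(✓)  0110(✓)  0111(✓)  1000(✓)  1001(✓)  1010(✓)  1011(✓)  1101(✓)  1110(✓)  1111(✓)
size-2^1 implicants → -010(✓)  -101(✓)  -110(✓)  -111(✓)  0-10(✓)  01-0(✓)  01-1(✓)  010-(✓)  011-(✓)  1-01(✓)  1-10(✓)  1-11(✓)  10-0(✓)  10-1(✓)  100-(✓)  101-(✓)  11-1(✓)  111-(✓)
size-2^2 implicants → --10  -1-1  -11-  01--  1--1  1-1-  10--
Unchecked terms (primes): --10, -1-1, -11-, 01--, 1--1, 1-1-, 10--
Minterm coverage:
  m2 ⊆ --10 [E]
  m4 ⊆ 01-- [E]
  m6 ⊆ --10,-11-,01--
  m7 ⊆ -1-1,-11-,01--
  m8 ⊆ 10-- [E]
  m9 ⊆ 1--1,10--
  m11 ⊆ 1--1,1-1-,10--
  m13 ⊆ -1-1,1--1
  m14 ⊆ --10,-11-,1-1-
  m15 ⊆ -1-1,-11-,1--1,1-1-
E = {--10, 01--, 10--}

NO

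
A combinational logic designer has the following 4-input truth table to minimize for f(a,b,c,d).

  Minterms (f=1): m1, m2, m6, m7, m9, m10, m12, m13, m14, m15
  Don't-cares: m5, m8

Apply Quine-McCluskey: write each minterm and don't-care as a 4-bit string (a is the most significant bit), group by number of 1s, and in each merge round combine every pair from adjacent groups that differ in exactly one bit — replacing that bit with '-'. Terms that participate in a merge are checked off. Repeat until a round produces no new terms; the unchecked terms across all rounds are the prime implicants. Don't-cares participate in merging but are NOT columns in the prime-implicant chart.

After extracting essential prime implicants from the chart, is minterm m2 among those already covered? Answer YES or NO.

size-2^0 implicants → 0001(✓)  0010(✓)  0101(✓)  0110(✓)  0111(✓)  1000(✓)  1001(✓)  1010(✓)  1100(✓)  1101(✓)  1110(✓)  1111(✓)
size-2^1 implicants → -001(✓)  -010(✓)  -101(✓)  -110(✓)  -111(✓)  0-01(✓)  0-10(✓)  01-1(✓)  011-(✓)  1-00(✓)  1-01(✓)  1-10(✓)  10-0(✓)  100-(✓)  11-0(✓)  11-1(✓)  110-(✓)  111-(✓)
size-2^2 implicants → --01  --10  -1-1  -11-  1--0  1-0-  11--
Unchecked terms (primes): --01, --10, -1-1, -11-, 1--0, 1-0-, 11--
Minterm coverage:
  m1 ⊆ --01 [E]
  m2 ⊆ --10 [E]
  m6 ⊆ --10,-11-
  m7 ⊆ -1-1,-11-
  m9 ⊆ --01,1-0-
  m10 ⊆ --10,1--0
  m12 ⊆ 1--0,1-0-,11--
  m13 ⊆ --01,-1-1,1-0-,11--
  m14 ⊆ --10,-11-,1--0,11--
  m15 ⊆ -1-1,-11-,11--
E = {--01, --10}

YES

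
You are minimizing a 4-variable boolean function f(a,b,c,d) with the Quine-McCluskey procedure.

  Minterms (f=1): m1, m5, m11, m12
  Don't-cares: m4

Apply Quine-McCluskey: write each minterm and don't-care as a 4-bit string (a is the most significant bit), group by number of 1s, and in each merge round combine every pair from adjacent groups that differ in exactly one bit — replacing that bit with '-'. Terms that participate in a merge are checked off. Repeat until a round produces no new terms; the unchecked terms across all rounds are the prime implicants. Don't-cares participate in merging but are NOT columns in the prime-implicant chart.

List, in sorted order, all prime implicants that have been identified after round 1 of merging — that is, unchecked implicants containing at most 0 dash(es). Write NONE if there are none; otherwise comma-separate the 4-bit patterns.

size-2^0 implicants → 0001(✓)  0100(✓)  0101(✓)  1011  1100(✓)
size-2^1 implicants → -100  0-01  010-
Unchecked terms (primes): -100, 0-01, 010-, 1011

1011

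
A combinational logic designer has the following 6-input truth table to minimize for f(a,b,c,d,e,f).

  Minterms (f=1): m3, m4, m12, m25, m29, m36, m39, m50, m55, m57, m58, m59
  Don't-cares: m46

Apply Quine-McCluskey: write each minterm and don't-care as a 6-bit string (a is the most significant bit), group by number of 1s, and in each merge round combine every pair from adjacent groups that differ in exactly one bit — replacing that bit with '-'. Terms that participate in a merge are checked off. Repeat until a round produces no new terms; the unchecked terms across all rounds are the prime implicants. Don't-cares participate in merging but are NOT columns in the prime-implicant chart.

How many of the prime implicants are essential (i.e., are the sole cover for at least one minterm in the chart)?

size-2^0 implicants → 000011  000100(✓)  001100(✓)  011001(✓)  011101(✓)  100100(✓)  100111(✓)  101110  110010(✓)  110111(✓)  111001(✓)  111010(✓)  111011(✓)
size-2^1 implicants → -00100  -11001  00-100  011-01  1-0111  11-010  1110-1  11101-
Unchecked terms (primes): -00100, -11001, 00-100, 000011, 011-01, 1-0111, 101110, 11-010, 1110-1, 11101-
Minterm coverage:
  m3 ⊆ 000011 [E]
  m4 ⊆ -00100,00-100
  m12 ⊆ 00-100 [E]
  m25 ⊆ -11001,011-01
  m29 ⊆ 011-01 [E]
  m36 ⊆ -00100 [E]
  m39 ⊆ 1-0111 [E]
  m50 ⊆ 11-010 [E]
  m55 ⊆ 1-0111 [E]
  m57 ⊆ -11001,1110-1
  m58 ⊆ 11-010,11101-
  m59 ⊆ 1110-1,11101-
E = {-00100, 00-100, 000011, 011-01, 1-0111, 11-010}

6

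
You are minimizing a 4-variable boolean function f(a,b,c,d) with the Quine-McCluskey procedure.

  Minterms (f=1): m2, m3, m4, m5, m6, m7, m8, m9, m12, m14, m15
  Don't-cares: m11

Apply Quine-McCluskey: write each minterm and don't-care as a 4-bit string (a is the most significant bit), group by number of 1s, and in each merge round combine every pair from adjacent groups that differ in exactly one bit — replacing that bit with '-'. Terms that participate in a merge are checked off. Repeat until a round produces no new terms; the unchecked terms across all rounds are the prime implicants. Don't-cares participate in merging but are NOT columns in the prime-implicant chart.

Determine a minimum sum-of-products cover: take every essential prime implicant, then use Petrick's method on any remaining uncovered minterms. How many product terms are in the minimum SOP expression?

5

[col 0] 0010*, 0011*, 0100*, 0101*, 0110*, 0111*, 1000*, 1001*, 1011*, 1100*, 1110*, 1111*
[col 1] -011*, -100*, -110*, -111*, 0-10*, 0-11*, 001-*, 01-0*, 01-1*, 010-*, 011-*, 1-00, 1-11*, 10-1, 100-, 11-0*, 111-*
[col 2] --11, -1-0, -11-, 0-1-, 01--
Prime implicants: --11, -1-0, -11-, 0-1-, 01--, 1-00, 10-1, 100-
PI chart (minterm → PIs covering it):
  2 | 0-1-  (sole → essential)
  3 | --11,0-1-
  4 | -1-0,01--
  5 | 01--  (sole → essential)
  6 | -1-0,-11-,0-1-,01--
  7 | --11,-11-,0-1-,01--
  8 | 1-00,100-
  9 | 10-1,100-
  12 | -1-0,1-00
  14 | -1-0,-11-
  15 | --11,-11-
Essential prime implicants: 0-1-, 01--
Petrick residual → --11, -1-0, 100-
Minimum SOP uses 5 PIs: cd + bd' + a'c + a'b + ab'c'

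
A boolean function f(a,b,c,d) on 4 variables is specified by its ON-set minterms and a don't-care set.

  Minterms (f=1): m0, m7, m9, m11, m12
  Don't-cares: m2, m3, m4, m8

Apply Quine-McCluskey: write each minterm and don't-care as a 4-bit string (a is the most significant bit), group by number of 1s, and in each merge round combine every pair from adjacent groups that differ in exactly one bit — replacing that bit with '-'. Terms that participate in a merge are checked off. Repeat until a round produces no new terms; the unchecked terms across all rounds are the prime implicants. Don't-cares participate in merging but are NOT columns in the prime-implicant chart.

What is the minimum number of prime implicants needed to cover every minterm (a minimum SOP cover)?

3

[col 0] 0000*, 0010*, 0011*, 0100*, 0111*, 1000*, 1001*, 1011*, 1100*
[col 1] -000*, -011, -100*, 0-00*, 0-11, 00-0, 001-, 1-00*, 10-1, 100-
[col 2] --00
Prime implicants: --00, -011, 0-11, 00-0, 001-, 10-1, 100-
PI chart (minterm → PIs covering it):
  0 | --00,00-0
  7 | 0-11  (sole → essential)
  9 | 10-1,100-
  11 | -011,10-1
  12 | --00  (sole → essential)
Essential prime implicants: --00, 0-11
Petrick residual → 10-1
Minimum SOP uses 3 PIs: c'd' + a'cd + ab'd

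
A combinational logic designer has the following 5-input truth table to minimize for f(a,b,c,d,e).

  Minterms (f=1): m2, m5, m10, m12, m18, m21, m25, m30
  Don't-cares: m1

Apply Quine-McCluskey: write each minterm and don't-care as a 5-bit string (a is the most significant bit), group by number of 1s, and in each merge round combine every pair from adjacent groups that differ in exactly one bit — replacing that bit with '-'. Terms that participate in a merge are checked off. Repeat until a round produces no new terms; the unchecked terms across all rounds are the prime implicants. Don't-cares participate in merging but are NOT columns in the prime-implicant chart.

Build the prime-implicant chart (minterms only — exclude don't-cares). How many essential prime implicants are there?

6

Round 0: 00001✓ 00010✓ 00101✓ 01010✓ 01100 10010✓ 10101✓ 11001 11110
Round 1: -0010 -0101 0-010 00-01
PIs = {-0010, -0101, 0-010, 00-01, 01100, 11001, 11110}
Coverage chart:
  m2: -0010,0-010
  m5: -0101,00-01
  m10: 0-010 ←essential
  m12: 01100 ←essential
  m18: -0010 ←essential
  m21: -0101 ←essential
  m25: 11001 ←essential
  m30: 11110 ←essential
Essential: -0010, -0101, 0-010, 01100, 11001, 11110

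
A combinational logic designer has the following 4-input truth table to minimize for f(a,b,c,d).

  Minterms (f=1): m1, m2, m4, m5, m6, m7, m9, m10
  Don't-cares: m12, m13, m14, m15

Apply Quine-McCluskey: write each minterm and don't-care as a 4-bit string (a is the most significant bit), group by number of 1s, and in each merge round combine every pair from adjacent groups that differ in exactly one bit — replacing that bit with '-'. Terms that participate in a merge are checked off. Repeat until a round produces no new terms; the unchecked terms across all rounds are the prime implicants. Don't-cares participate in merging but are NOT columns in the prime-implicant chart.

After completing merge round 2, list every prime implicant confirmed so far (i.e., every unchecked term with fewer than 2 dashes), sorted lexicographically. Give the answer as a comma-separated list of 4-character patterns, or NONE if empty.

size-2^0 implicants → 0001(✓)  0010(✓)  0100(✓)  0101(✓)  0110(✓)  0111(✓)  1001(✓)  1010(✓)  1100(✓)  1101(✓)  1110(✓)  1111(✓)
size-2^1 implicants → -001(✓)  -010(✓)  -100(✓)  -101(✓)  -110(✓)  -111(✓)  0-01(✓)  0-10(✓)  01-0(✓)  01-1(✓)  010-(✓)  011-(✓)  1-01(✓)  1-10(✓)  11-0(✓)  11-1(✓)  110-(✓)  111-(✓)
size-2^2 implicants → --01  --10  -1-0(✓)  -1-1(✓)  -10-(✓)  -11-(✓)  01--(✓)  11--(✓)
size-2^3 implicants → -1--
Unchecked terms (primes): --01, --10, -1--

NONE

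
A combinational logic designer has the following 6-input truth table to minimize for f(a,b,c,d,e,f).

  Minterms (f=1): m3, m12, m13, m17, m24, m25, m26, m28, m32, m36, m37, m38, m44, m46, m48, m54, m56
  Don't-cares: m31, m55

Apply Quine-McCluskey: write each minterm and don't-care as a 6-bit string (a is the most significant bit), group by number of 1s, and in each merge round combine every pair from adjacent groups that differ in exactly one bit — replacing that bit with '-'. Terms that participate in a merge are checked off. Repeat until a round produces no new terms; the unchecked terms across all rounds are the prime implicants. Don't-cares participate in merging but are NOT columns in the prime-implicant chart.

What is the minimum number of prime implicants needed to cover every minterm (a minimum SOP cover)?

size-2^0 implicants → 000011  001100(✓)  001101(✓)  010001(✓)  011000(✓)  011001(✓)  011010(✓)  011100(✓)  011111  100000(✓)  100100(✓)  100101(✓)  100110(✓)  101100(✓)  101110(✓)  110000(✓)  110110(✓)  110111(✓)  111000(✓)
size-2^1 implicants → -01100  -11000  0-1100  00110-  01-001  011-00  0110-0  01100-  1-0000  1-0110  10-100(✓)  10-110(✓)  100-00  1001-0(✓)  10010-  1011-0(✓)  11-000  11011-
size-2^2 implicants → 10-1-0
Unchecked terms (primes): -01100, -11000, 0-1100, 000011, 00110-, 01-001, 011-00, 0110-0, 01100-, 011111, 1-0000, 1-0110, 10-1-0, 100-00, 10010-, 11-000, 11011-
Minterm coverage:
  m3 ⊆ 000011 [E]
  m12 ⊆ -01100,0-1100,00110-
  m13 ⊆ 00110- [E]
  m17 ⊆ 01-001 [E]
  m24 ⊆ -11000,011-00,0110-0,01100-
  m25 ⊆ 01-001,01100-
  m26 ⊆ 0110-0 [E]
  m28 ⊆ 0-1100,011-00
  m32 ⊆ 1-0000,100-00
  m36 ⊆ 10-1-0,100-00,10010-
  m37 ⊆ 10010- [E]
  m38 ⊆ 1-0110,10-1-0
  m44 ⊆ -01100,10-1-0
  m46 ⊆ 10-1-0 [E]
  m48 ⊆ 1-0000,11-000
  m54 ⊆ 1-0110,11011-
  m56 ⊆ -11000,11-000
E = {000011, 00110-, 01-001, 0110-0, 10-1-0, 10010-}
Petrick residual → -11000, 0-1100, 1-0000, 1-0110
Cover = bcd'e'f' + a'cde'f' + a'b'c'd'ef + a'b'cde' + a'bd'e'f + a'bcd'f' + ac'd'e'f' + ac'def' + ab'df' + ab'c'de'  |cover|=10

10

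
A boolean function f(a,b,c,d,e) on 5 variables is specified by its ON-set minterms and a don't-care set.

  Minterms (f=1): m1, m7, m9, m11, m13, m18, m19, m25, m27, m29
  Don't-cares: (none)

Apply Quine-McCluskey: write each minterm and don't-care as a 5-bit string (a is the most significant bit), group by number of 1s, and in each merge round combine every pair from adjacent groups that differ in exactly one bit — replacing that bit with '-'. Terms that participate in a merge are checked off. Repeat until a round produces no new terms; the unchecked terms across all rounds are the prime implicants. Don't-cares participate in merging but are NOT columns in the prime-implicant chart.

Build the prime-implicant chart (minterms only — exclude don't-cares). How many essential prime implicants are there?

5

Round 0: 00001✓ 00111 01001✓ 01011✓ 01101✓ 10010✓ 10011✓ 11001✓ 11011✓ 11101✓
Round 1: -1001✓ -1011✓ -1101✓ 0-001 01-01✓ 010-1✓ 1-011 1001- 11-01✓ 110-1✓
Round 2: -1-01 -10-1
PIs = {-1-01, -10-1, 0-001, 00111, 1-011, 1001-}
Coverage chart:
  m1: 0-001 ←essential
  m7: 00111 ←essential
  m9: -1-01,-10-1,0-001
  m11: -10-1 ←essential
  m13: -1-01 ←essential
  m18: 1001- ←essential
  m19: 1-011,1001-
  m25: -1-01,-10-1
  m27: -10-1,1-011
  m29: -1-01 ←essential
Essential: -1-01, -10-1, 0-001, 00111, 1001-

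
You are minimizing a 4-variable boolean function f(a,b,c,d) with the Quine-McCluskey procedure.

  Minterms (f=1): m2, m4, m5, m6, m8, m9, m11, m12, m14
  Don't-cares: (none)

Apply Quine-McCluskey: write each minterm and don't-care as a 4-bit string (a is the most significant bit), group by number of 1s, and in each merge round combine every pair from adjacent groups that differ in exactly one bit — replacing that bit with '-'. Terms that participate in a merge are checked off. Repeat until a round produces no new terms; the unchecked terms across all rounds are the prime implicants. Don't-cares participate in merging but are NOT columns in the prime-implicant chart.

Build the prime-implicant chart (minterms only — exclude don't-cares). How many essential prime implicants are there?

4

size-2^0 implicants → 0010(✓)  0100(✓)  0101(✓)  0110(✓)  1000(✓)  1001(✓)  1011(✓)  1100(✓)  1110(✓)
size-2^1 implicants → -100(✓)  -110(✓)  0-10  01-0(✓)  010-  1-00  10-1  100-  11-0(✓)
size-2^2 implicants → -1-0
Unchecked terms (primes): -1-0, 0-10, 010-, 1-00, 10-1, 100-
Minterm coverage:
  m2 ⊆ 0-10 [E]
  m4 ⊆ -1-0,010-
  m5 ⊆ 010- [E]
  m6 ⊆ -1-0,0-10
  m8 ⊆ 1-00,100-
  m9 ⊆ 10-1,100-
  m11 ⊆ 10-1 [E]
  m12 ⊆ -1-0,1-00
  m14 ⊆ -1-0 [E]
E = {-1-0, 0-10, 010-, 10-1}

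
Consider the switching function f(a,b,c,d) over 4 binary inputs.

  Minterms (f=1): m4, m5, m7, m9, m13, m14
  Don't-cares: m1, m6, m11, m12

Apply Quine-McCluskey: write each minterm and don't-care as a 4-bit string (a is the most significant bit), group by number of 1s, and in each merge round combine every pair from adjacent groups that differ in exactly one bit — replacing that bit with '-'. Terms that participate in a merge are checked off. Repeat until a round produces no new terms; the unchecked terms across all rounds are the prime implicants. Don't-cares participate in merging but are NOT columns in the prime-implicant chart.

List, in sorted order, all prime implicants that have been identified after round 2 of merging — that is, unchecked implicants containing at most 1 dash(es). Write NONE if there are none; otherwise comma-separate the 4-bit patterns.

size-2^0 implicants → 0001(✓)  0100(✓)  0101(✓)  0110(✓)  0111(✓)  1001(✓)  1011(✓)  1100(✓)  1101(✓)  1110(✓)
size-2^1 implicants → -001(✓)  -100(✓)  -101(✓)  -110(✓)  0-01(✓)  01-0(✓)  01-1(✓)  010-(✓)  011-(✓)  1-01(✓)  10-1  11-0(✓)  110-(✓)
size-2^2 implicants → --01  -1-0  -10-  01--
Unchecked terms (primes): --01, -1-0, -10-, 01--, 10-1

10-1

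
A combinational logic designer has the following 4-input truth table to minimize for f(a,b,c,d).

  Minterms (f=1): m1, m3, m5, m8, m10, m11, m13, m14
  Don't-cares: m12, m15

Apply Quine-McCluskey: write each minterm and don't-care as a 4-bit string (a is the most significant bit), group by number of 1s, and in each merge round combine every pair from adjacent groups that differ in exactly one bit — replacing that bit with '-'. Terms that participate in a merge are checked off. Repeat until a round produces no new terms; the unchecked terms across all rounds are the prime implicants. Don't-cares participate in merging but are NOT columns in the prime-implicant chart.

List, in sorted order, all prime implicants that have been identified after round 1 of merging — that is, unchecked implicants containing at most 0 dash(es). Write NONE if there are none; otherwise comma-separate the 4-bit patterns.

size-2^0 implicants → 0001(✓)  0011(✓)  0101(✓)  1000(✓)  1010(✓)  1011(✓)  1100(✓)  1101(✓)  1110(✓)  1111(✓)
size-2^1 implicants → -011  -101  0-01  00-1  1-00(✓)  1-10(✓)  1-11(✓)  10-0(✓)  101-(✓)  11-0(✓)  11-1(✓)  110-(✓)  111-(✓)
size-2^2 implicants → 1--0  1-1-  11--
Unchecked terms (primes): -011, -101, 0-01, 00-1, 1--0, 1-1-, 11--

NONE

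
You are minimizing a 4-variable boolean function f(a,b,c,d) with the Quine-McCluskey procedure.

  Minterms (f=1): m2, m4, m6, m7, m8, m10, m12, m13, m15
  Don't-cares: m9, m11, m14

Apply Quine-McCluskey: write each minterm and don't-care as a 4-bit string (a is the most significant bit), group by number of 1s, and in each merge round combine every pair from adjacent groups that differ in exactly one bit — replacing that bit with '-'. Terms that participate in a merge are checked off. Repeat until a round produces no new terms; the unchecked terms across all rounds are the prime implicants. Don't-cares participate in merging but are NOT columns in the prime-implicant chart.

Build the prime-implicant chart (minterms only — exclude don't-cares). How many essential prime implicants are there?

4

[col 0] 0010*, 0100*, 0110*, 0111*, 1000*, 1001*, 1010*, 1011*, 1100*, 1101*, 1110*, 1111*
[col 1] -010*, -100*, -110*, -111*, 0-10*, 01-0*, 011-*, 1-00*, 1-01*, 1-10*, 1-11*, 10-0*, 10-1*, 100-*, 101-*, 11-0*, 11-1*, 110-*, 111-*
[col 2] --10, -1-0, -11-, 1--0*, 1--1*, 1-0-*, 1-1-*, 10--*, 11--*
[col 3] 1---
Prime implicants: --10, -1-0, -11-, 1---
PI chart (minterm → PIs covering it):
  2 | --10  (sole → essential)
  4 | -1-0  (sole → essential)
  6 | --10,-1-0,-11-
  7 | -11-  (sole → essential)
  8 | 1---  (sole → essential)
  10 | --10,1---
  12 | -1-0,1---
  13 | 1---  (sole → essential)
  15 | -11-,1---
Essential prime implicants: --10, -1-0, -11-, 1---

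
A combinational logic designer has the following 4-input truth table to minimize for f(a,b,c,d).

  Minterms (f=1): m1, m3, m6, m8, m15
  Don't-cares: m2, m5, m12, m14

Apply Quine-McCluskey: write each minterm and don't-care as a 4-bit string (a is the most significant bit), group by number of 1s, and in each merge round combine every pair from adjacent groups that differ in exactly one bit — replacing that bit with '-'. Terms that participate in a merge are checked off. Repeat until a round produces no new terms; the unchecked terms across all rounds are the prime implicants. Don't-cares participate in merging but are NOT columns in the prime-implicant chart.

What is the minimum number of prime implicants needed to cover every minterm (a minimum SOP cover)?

4

Round 0: 0001✓ 0010✓ 0011✓ 0101✓ 0110✓ 1000✓ 1100✓ 1110✓ 1111✓
Round 1: -110 0-01 0-10 00-1 001- 1-00 11-0 111-
PIs = {-110, 0-01, 0-10, 00-1, 001-, 1-00, 11-0, 111-}
Coverage chart:
  m1: 0-01,00-1
  m3: 00-1,001-
  m6: -110,0-10
  m8: 1-00 ←essential
  m15: 111- ←essential
Essential: 1-00, 111-
Petrick residual → -110, 00-1
Min cover (4 terms): bcd' + a'b'd + ac'd' + abc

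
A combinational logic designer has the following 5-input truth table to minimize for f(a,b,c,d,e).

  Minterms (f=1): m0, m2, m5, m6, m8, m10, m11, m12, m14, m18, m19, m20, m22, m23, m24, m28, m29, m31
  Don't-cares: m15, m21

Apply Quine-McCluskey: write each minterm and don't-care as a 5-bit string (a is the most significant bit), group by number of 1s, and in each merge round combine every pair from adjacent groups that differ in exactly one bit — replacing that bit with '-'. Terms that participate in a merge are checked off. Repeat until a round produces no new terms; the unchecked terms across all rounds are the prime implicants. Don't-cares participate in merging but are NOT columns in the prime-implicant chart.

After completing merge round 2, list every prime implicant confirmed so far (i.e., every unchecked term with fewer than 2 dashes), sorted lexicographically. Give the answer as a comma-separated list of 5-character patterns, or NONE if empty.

-0101, -1111

size-2^0 implicants → 00000(✓)  00010(✓)  00101(✓)  00110(✓)  01000(✓)  01010(✓)  01011(✓)  01100(✓)  01110(✓)  01111(✓)  10010(✓)  10011(✓)  10100(✓)  10101(✓)  10110(✓)  10111(✓)  11000(✓)  11100(✓)  11101(✓)  11111(✓)
size-2^1 implicants → -0010(✓)  -0101  -0110(✓)  -1000(✓)  -1100(✓)  -1111  0-000(✓)  0-010(✓)  0-110(✓)  00-10(✓)  000-0(✓)  01-00(✓)  01-10(✓)  01-11(✓)  010-0(✓)  0101-(✓)  011-0(✓)  0111-(✓)  1-100(✓)  1-101(✓)  1-111(✓)  10-10(✓)  10-11(✓)  1001-(✓)  101-0(✓)  101-1(✓)  1010-(✓)  1011-(✓)  11-00(✓)  111-1(✓)  1110-(✓)
size-2^2 implicants → -0-10  -1-00  0--10  0-0-0  01--0  01-1-  1-1-1  1-10-  10-1-  101--
Unchecked terms (primes): -0-10, -0101, -1-00, -1111, 0--10, 0-0-0, 01--0, 01-1-, 1-1-1, 1-10-, 10-1-, 101--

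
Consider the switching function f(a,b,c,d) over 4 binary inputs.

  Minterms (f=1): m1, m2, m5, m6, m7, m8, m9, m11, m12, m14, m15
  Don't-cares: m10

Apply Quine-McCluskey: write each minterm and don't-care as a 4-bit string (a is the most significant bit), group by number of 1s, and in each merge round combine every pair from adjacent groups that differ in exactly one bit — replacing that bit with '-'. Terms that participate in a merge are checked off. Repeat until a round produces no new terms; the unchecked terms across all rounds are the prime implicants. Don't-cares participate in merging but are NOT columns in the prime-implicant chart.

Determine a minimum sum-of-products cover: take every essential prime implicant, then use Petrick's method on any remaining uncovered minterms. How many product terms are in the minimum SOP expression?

size-2^0 implicants → 0001(✓)  0010(✓)  0101(✓)  0110(✓)  0111(✓)  1000(✓)  1001(✓)  1010(✓)  1011(✓)  1100(✓)  1110(✓)  1111(✓)
size-2^1 implicants → -001  -010(✓)  -110(✓)  -111(✓)  0-01  0-10(✓)  01-1  011-(✓)  1-00(✓)  1-10(✓)  1-11(✓)  10-0(✓)  10-1(✓)  100-(✓)  101-(✓)  11-0(✓)  111-(✓)
size-2^2 implicants → --10  -11-  1--0  1-1-  10--
Unchecked terms (primes): --10, -001, -11-, 0-01, 01-1, 1--0, 1-1-, 10--
Minterm coverage:
  m1 ⊆ -001,0-01
  m2 ⊆ --10 [E]
  m5 ⊆ 0-01,01-1
  m6 ⊆ --10,-11-
  m7 ⊆ -11-,01-1
  m8 ⊆ 1--0,10--
  m9 ⊆ -001,10--
  m11 ⊆ 1-1-,10--
  m12 ⊆ 1--0 [E]
  m14 ⊆ --10,-11-,1--0,1-1-
  m15 ⊆ -11-,1-1-
E = {--10, 1--0}
Petrick residual → -001, 01-1, 1-1-
Cover = cd' + b'c'd + a'bd + ad' + ac  |cover|=5

5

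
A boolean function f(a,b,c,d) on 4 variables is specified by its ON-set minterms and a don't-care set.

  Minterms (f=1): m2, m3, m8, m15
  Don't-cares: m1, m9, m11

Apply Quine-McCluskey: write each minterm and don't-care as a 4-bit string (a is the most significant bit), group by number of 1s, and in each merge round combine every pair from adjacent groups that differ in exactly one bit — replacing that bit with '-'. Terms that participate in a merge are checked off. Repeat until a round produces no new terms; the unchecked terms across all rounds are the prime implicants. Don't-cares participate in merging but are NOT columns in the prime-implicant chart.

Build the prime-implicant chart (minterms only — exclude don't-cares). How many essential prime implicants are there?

3

[col 0] 0001*, 0010*, 0011*, 1000*, 1001*, 1011*, 1111*
[col 1] -001*, -011*, 00-1*, 001-, 1-11, 10-1*, 100-
[col 2] -0-1
Prime implicants: -0-1, 001-, 1-11, 100-
PI chart (minterm → PIs covering it):
  2 | 001-  (sole → essential)
  3 | -0-1,001-
  8 | 100-  (sole → essential)
  15 | 1-11  (sole → essential)
Essential prime implicants: 001-, 1-11, 100-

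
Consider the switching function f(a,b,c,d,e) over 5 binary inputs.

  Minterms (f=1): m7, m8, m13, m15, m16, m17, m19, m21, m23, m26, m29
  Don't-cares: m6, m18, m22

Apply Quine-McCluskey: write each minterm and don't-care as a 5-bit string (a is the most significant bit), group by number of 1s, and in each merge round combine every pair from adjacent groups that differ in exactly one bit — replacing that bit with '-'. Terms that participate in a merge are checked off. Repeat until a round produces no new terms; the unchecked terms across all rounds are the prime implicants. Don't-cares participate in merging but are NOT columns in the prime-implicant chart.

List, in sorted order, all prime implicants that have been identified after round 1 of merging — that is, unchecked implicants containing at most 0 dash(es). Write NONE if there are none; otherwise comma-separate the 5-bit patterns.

01000

size-2^0 implicants → 00110(✓)  00111(✓)  01000  01101(✓)  01111(✓)  10000(✓)  10001(✓)  10010(✓)  10011(✓)  10101(✓)  10110(✓)  10111(✓)  11010(✓)  11101(✓)
size-2^1 implicants → -0110(✓)  -0111(✓)  -1101  0-111  0011-(✓)  011-1  1-010  1-101  10-01(✓)  10-10(✓)  10-11(✓)  100-0(✓)  100-1(✓)  1000-(✓)  1001-(✓)  101-1(✓)  1011-(✓)
size-2^2 implicants → -011-  10--1  10-1-  100--
Unchecked terms (primes): -011-, -1101, 0-111, 01000, 011-1, 1-010, 1-101, 10--1, 10-1-, 100--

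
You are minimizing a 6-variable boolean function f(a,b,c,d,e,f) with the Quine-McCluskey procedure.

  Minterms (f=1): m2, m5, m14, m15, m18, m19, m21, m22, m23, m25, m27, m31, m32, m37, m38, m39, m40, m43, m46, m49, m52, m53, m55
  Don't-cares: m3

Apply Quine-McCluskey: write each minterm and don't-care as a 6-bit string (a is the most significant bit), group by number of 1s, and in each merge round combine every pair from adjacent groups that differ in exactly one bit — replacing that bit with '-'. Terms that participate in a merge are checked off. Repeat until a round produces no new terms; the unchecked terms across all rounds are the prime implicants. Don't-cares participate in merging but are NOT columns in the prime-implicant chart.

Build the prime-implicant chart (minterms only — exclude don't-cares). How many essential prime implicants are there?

Round 0: 000010✓ 000011✓ 000101✓ 001110✓ 001111✓ 010010✓ 010011✓ 010101✓ 010110✓ 010111✓ 011001✓ 011011✓ 011111✓ 100000✓ 100101✓ 100110✓ 100111✓ 101000✓ 101011 101110✓ 110001✓ 110100✓ 110101✓ 110111✓
Round 1: -00101✓ -01110 -10101✓ -10111✓ 0-0010✓ 0-0011✓ 0-0101✓ 0-1111 00001-✓ 00111- 01-011✓ 01-111✓ 010-10✓ 010-11✓ 01001-✓ 0101-1✓ 01011-✓ 011-11✓ 0110-1 1-0101✓ 1-0111✓ 10-000 10-110 1001-1✓ 10011- 110-01 1101-1✓ 11010-
Round 2: --0101 -101-1 0-001- 01--11 010-1- 1-01-1
PIs = {--0101, -01110, -101-1, 0-001-, 0-1111, 00111-, 01--11, 010-1-, 0110-1, 1-01-1, 10-000, 10-110, 10011-, 101011, 110-01, 11010-}
Coverage chart:
  m2: 0-001- ←essential
  m5: --0101 ←essential
  m14: -01110,00111-
  m15: 0-1111,00111-
  m18: 0-001-,010-1-
  m19: 0-001-,01--11,010-1-
  m21: --0101,-101-1
  m22: 010-1- ←essential
  m23: -101-1,01--11,010-1-
  m25: 0110-1 ←essential
  m27: 01--11,0110-1
  m31: 0-1111,01--11
  m32: 10-000 ←essential
  m37: --0101,1-01-1
  m38: 10-110,10011-
  m39: 1-01-1,10011-
  m40: 10-000 ←essential
  m43: 101011 ←essential
  m46: -01110,10-110
  m49: 110-01 ←essential
  m52: 11010- ←essential
  m53: --0101,-101-1,1-01-1,110-01,11010-
  m55: -101-1,1-01-1
Essential: --0101, 0-001-, 010-1-, 0110-1, 10-000, 101011, 110-01, 11010-

8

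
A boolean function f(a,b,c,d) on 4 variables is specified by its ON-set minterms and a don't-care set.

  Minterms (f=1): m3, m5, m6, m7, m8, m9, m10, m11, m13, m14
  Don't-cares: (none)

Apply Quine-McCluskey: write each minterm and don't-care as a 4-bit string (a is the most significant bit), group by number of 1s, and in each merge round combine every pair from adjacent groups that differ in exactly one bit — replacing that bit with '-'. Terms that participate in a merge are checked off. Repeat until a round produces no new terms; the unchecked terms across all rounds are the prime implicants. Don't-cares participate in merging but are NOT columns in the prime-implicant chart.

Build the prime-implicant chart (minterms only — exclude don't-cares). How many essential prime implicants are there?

1

size-2^0 implicants → 0011(✓)  0101(✓)  0110(✓)  0111(✓)  1000(✓)  1001(✓)  1010(✓)  1011(✓)  1101(✓)  1110(✓)
size-2^1 implicants → -011  -101  -110  0-11  01-1  011-  1-01  1-10  10-0(✓)  10-1(✓)  100-(✓)  101-(✓)
size-2^2 implicants → 10--
Unchecked terms (primes): -011, -101, -110, 0-11, 01-1, 011-, 1-01, 1-10, 10--
Minterm coverage:
  m3 ⊆ -011,0-11
  m5 ⊆ -101,01-1
  m6 ⊆ -110,011-
  m7 ⊆ 0-11,01-1,011-
  m8 ⊆ 10-- [E]
  m9 ⊆ 1-01,10--
  m10 ⊆ 1-10,10--
  m11 ⊆ -011,10--
  m13 ⊆ -101,1-01
  m14 ⊆ -110,1-10
E = {10--}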